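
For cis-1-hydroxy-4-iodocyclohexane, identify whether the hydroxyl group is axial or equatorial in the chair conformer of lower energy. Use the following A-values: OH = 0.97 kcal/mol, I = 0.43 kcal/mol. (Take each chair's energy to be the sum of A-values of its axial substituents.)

C1 and C4 have opposite parity, so for the cis isomer the two substituents are one axial and one equatorial in each chair.
Chair I (hydroxyl axial, iodo equatorial): E = 0.97 kcal/mol.
Chair II (hydroxyl equatorial, iodo axial): E = 0.43 kcal/mol.
Chair II is the more stable (lower-energy) conformer, and in that chair the hydroxyl group is equatorial.

equatorial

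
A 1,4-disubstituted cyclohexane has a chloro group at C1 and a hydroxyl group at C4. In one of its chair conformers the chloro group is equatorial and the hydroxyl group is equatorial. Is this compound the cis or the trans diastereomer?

trans

C1 and C4 have opposite parity, so their axial bonds point in opposite directions.
With opposite-parity carbons, two substituents on the same face are one axial and one equatorial; opposite faces give both axial or both equatorial.
Here the groups are equatorial/equatorial → opposite face → trans.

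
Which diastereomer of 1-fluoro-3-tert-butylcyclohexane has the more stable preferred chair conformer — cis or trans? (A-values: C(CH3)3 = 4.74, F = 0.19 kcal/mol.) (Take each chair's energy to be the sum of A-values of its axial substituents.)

At 1,3 positions (parity same): cis → (e,e or a,a); trans → (a,e or e,a).
Best chair for cis: E = 0.00 kcal/mol; best chair for trans: E = 0.19 kcal/mol.
The cis isomer is lower by 0.19 kcal/mol.

cis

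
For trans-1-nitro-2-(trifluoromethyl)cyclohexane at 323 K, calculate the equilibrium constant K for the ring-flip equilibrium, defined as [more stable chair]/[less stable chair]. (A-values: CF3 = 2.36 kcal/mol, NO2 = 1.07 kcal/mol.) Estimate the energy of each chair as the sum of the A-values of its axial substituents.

K ≈ 209

C1 and C2 have opposite parity, so for the trans isomer the two substituents are e,e in one chair and a,a in the other.
Chair I (trifluoromethyl axial, nitro axial): E = 3.43 kcal/mol; chair II (trifluoromethyl equatorial, nitro equatorial): E = 0.00 kcal/mol.
ΔG = 3.43 kcal/mol between the two chairs.
K = exp(ΔG/RT) with R = 1.987×10⁻³ kcal mol⁻¹ K⁻¹ and T = 323 K gives K ≈ 209.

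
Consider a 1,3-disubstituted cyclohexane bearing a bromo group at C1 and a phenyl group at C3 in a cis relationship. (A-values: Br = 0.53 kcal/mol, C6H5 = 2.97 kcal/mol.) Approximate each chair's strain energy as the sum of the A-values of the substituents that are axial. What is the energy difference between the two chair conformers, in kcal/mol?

3.50 kcal/mol

C1 and C3 have the same parity, so for the cis isomer the two substituents are e,e in one chair and a,a in the other.
Chair I (bromo axial, phenyl axial): E = 3.50 kcal/mol.
Chair II (bromo equatorial, phenyl equatorial): E = 0.00 kcal/mol.
ΔE = 3.50 − 0.00 = 3.50 kcal/mol; chair II is more stable.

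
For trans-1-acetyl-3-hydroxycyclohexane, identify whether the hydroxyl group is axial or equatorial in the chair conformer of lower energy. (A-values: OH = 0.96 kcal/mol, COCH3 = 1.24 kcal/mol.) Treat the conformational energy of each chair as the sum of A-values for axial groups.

axial

C1 and C3 have the same parity, so for the trans isomer the two substituents are one axial and one equatorial in each chair.
Chair I (hydroxyl axial, acetyl equatorial): E = 0.96 kcal/mol.
Chair II (hydroxyl equatorial, acetyl axial): E = 1.24 kcal/mol.
Chair I is the more stable (lower-energy) conformer, and in that chair the hydroxyl group is axial.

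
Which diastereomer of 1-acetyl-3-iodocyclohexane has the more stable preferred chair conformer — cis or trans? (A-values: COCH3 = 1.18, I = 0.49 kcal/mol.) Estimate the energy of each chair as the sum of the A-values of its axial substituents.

cis

At 1,3 positions (parity same): cis → (e,e or a,a); trans → (a,e or e,a).
Best chair for cis: E = 0.00 kcal/mol; best chair for trans: E = 0.49 kcal/mol.
The cis isomer is lower by 0.49 kcal/mol.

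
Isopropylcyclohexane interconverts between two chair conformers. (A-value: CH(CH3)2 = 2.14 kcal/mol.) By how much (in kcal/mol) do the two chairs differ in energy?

2.14 kcal/mol

A monosubstituted cyclohexane has one chair with the isopropyl group axial (E = A = 2.14 kcal/mol) and one with it equatorial (E = 0).
ΔE = 2.14 − 0 = 2.14 kcal/mol.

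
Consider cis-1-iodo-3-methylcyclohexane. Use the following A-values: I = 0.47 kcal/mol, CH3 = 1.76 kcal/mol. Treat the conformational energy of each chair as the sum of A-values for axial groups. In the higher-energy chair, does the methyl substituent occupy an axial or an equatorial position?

C1 and C3 have the same parity, so for the cis isomer the two substituents are e,e in one chair and a,a in the other.
Chair I (iodo axial, methyl axial): E = 2.23 kcal/mol.
Chair II (iodo equatorial, methyl equatorial): E = 0.00 kcal/mol.
Chair I is the less stable (higher-energy) conformer, and in that chair the methyl group is axial.

axial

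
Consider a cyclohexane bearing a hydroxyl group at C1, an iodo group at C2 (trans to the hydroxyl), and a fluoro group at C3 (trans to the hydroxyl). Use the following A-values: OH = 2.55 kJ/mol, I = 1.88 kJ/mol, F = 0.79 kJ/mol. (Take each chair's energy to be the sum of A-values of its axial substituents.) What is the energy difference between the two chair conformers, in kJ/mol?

Chair I (hydroxyl axial, iodo axial, fluoro equatorial): E = 4.43 kJ/mol.
Chair II (hydroxyl equatorial, iodo equatorial, fluoro axial): E = 0.79 kJ/mol.
ΔE = 4.43 − 0.79 = 3.64 kJ/mol; chair II is more stable.

3.64 kJ/mol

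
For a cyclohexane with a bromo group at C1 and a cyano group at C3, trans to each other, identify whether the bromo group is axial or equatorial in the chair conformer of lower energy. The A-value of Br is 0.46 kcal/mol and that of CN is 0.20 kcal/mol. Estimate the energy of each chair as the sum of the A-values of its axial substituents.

C1 and C3 have the same parity, so for the trans isomer the two substituents are one axial and one equatorial in each chair.
Chair I (bromo axial, cyano equatorial): E = 0.46 kcal/mol.
Chair II (bromo equatorial, cyano axial): E = 0.20 kcal/mol.
Chair II is the more stable (lower-energy) conformer, and in that chair the bromo group is equatorial.

equatorial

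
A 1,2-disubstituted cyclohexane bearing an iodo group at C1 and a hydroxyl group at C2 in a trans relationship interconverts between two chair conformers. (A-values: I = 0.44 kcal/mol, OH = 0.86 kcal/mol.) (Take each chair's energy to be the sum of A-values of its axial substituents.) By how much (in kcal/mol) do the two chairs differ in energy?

C1 and C2 have opposite parity, so for the trans isomer the two substituents are e,e in one chair and a,a in the other.
Chair I (iodo axial, hydroxyl axial): E = 1.30 kcal/mol.
Chair II (iodo equatorial, hydroxyl equatorial): E = 0.00 kcal/mol.
ΔE = 1.30 − 0.00 = 1.30 kcal/mol; chair II is more stable.

1.30 kcal/mol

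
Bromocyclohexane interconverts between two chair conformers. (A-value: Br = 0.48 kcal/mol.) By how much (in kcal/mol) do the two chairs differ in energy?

A monosubstituted cyclohexane has one chair with the bromo group axial (E = A = 0.48 kcal/mol) and one with it equatorial (E = 0).
ΔE = 0.48 − 0 = 0.48 kcal/mol.

0.48 kcal/mol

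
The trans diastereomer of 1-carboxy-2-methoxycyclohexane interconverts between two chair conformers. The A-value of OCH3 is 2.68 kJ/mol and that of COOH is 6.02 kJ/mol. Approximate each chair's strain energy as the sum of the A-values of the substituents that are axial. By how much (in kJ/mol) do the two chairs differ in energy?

C1 and C2 have opposite parity, so for the trans isomer the two substituents are e,e in one chair and a,a in the other.
Chair I (methoxy axial, carboxyl axial): E = 8.70 kJ/mol.
Chair II (methoxy equatorial, carboxyl equatorial): E = 0.00 kJ/mol.
ΔE = 8.70 − 0.00 = 8.70 kJ/mol; chair II is more stable.

8.70 kJ/mol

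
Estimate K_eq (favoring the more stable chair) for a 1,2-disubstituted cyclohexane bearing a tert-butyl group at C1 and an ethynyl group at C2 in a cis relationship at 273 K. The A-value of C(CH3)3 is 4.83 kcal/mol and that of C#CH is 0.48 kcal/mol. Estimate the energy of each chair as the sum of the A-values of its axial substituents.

C1 and C2 have opposite parity, so for the cis isomer the two substituents are one axial and one equatorial in each chair.
Chair I (tert-butyl axial, ethynyl equatorial): E = 4.83 kcal/mol; chair II (tert-butyl equatorial, ethynyl axial): E = 0.48 kcal/mol.
ΔG = 4.35 kcal/mol between the two chairs.
K = exp(ΔG/RT) with R = 1.987×10⁻³ kcal mol⁻¹ K⁻¹ and T = 273 K gives K ≈ 3.04e+03.

K ≈ 3039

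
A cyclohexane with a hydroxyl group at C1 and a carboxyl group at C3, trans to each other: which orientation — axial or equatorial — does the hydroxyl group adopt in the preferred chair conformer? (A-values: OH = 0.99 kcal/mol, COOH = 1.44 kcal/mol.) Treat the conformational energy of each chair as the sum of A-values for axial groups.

axial

C1 and C3 have the same parity, so for the trans isomer the two substituents are one axial and one equatorial in each chair.
Chair I (hydroxyl axial, carboxyl equatorial): E = 0.99 kcal/mol.
Chair II (hydroxyl equatorial, carboxyl axial): E = 1.44 kcal/mol.
Chair I is the more stable (lower-energy) conformer, and in that chair the hydroxyl group is axial.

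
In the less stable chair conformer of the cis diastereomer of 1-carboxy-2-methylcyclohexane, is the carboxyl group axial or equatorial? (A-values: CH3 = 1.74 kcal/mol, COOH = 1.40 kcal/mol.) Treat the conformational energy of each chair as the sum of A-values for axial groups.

equatorial

C1 and C2 have opposite parity, so for the cis isomer the two substituents are one axial and one equatorial in each chair.
Chair I (methyl axial, carboxyl equatorial): E = 1.74 kcal/mol.
Chair II (methyl equatorial, carboxyl axial): E = 1.40 kcal/mol.
Chair I is the less stable (higher-energy) conformer, and in that chair the carboxyl group is equatorial.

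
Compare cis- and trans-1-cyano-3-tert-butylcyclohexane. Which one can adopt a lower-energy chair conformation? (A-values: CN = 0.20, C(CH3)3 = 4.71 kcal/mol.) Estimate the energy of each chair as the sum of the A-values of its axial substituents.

cis

At 1,3 positions (parity same): cis → (e,e or a,a); trans → (a,e or e,a).
Best chair for cis: E = 0.00 kcal/mol; best chair for trans: E = 0.20 kcal/mol.
The cis isomer is lower by 0.20 kcal/mol.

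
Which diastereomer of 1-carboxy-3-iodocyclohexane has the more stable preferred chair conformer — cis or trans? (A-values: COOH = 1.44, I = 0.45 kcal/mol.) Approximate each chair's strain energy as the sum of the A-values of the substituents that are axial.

cis

At 1,3 positions (parity same): cis → (e,e or a,a); trans → (a,e or e,a).
Best chair for cis: E = 0.00 kcal/mol; best chair for trans: E = 0.45 kcal/mol.
The cis isomer is lower by 0.45 kcal/mol.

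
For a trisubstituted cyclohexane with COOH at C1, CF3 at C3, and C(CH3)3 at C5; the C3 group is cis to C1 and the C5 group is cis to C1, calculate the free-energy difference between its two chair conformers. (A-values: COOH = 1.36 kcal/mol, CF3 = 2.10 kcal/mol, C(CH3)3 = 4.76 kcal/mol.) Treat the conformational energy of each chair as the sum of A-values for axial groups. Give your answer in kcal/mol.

Chair I (carboxyl axial, trifluoromethyl axial, tert-butyl axial): E = 8.22 kcal/mol.
Chair II (carboxyl equatorial, trifluoromethyl equatorial, tert-butyl equatorial): E = 0.00 kcal/mol.
ΔE = 8.22 − 0.00 = 8.22 kcal/mol; chair II is more stable.

8.22 kcal/mol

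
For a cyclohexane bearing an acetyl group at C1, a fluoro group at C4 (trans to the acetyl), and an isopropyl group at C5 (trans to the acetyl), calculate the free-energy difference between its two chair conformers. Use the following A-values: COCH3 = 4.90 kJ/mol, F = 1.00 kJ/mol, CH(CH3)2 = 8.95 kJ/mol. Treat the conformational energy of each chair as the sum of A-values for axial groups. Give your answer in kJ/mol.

Chair I (acetyl axial, fluoro axial, isopropyl equatorial): E = 5.90 kJ/mol.
Chair II (acetyl equatorial, fluoro equatorial, isopropyl axial): E = 8.95 kJ/mol.
ΔE = 8.95 − 5.90 = 3.05 kJ/mol; chair I is more stable.

3.05 kJ/mol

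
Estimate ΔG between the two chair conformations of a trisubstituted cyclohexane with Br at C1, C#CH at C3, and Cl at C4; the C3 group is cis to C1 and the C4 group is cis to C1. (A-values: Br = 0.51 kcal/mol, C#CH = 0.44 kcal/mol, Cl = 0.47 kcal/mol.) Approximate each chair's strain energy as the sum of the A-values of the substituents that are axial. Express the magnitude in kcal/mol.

Chair I (bromo axial, ethynyl axial, chloro equatorial): E = 0.95 kcal/mol.
Chair II (bromo equatorial, ethynyl equatorial, chloro axial): E = 0.47 kcal/mol.
ΔE = 0.95 − 0.47 = 0.48 kcal/mol; chair II is more stable.

0.48 kcal/mol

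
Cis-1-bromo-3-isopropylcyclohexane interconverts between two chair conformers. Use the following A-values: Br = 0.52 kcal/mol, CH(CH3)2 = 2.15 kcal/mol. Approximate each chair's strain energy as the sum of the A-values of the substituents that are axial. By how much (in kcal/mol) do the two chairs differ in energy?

2.67 kcal/mol

C1 and C3 have the same parity, so for the cis isomer the two substituents are e,e in one chair and a,a in the other.
Chair I (bromo axial, isopropyl axial): E = 2.67 kcal/mol.
Chair II (bromo equatorial, isopropyl equatorial): E = 0.00 kcal/mol.
ΔE = 2.67 − 0.00 = 2.67 kcal/mol; chair II is more stable.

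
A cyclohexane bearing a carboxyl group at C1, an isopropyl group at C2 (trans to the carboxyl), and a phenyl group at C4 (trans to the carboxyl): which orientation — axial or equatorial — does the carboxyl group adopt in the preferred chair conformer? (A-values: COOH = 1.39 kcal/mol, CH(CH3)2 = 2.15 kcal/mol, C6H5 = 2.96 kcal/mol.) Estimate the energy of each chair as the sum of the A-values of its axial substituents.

Chair I (carboxyl axial, isopropyl axial, phenyl axial): E = 6.50 kcal/mol.
Chair II (carboxyl equatorial, isopropyl equatorial, phenyl equatorial): E = 0.00 kcal/mol.
Chair II is the more stable (lower-energy) conformer, and in that chair the carboxyl group is equatorial.

equatorial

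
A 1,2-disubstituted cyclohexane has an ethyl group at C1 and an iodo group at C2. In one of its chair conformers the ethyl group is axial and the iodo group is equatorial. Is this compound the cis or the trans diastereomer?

cis

C1 and C2 have opposite parity, so their axial bonds point in opposite directions.
With opposite-parity carbons, two substituents on the same face are one axial and one equatorial; opposite faces give both axial or both equatorial.
Here the groups are axial/equatorial → same face → cis.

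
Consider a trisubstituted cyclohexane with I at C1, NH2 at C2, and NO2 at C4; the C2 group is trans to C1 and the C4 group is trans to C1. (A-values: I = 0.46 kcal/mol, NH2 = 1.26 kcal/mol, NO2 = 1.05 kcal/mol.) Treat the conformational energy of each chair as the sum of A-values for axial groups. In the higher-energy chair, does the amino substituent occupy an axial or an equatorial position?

axial

Chair I (iodo axial, amino axial, nitro axial): E = 2.77 kcal/mol.
Chair II (iodo equatorial, amino equatorial, nitro equatorial): E = 0.00 kcal/mol.
Chair I is the less stable (higher-energy) conformer, and in that chair the amino group is axial.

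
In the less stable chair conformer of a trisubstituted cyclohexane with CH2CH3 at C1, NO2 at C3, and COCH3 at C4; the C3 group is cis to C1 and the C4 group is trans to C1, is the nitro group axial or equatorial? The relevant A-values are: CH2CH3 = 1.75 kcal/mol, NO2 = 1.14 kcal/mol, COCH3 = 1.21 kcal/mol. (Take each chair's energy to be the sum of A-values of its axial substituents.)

Chair I (ethyl axial, nitro axial, acetyl axial): E = 4.10 kcal/mol.
Chair II (ethyl equatorial, nitro equatorial, acetyl equatorial): E = 0.00 kcal/mol.
Chair I is the less stable (higher-energy) conformer, and in that chair the nitro group is axial.

axial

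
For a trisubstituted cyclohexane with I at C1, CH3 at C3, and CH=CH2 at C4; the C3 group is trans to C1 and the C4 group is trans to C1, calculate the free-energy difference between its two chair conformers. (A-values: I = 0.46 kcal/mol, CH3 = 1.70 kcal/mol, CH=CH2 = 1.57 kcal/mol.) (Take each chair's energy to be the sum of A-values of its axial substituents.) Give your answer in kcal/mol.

0.33 kcal/mol

Chair I (iodo axial, methyl equatorial, vinyl axial): E = 2.03 kcal/mol.
Chair II (iodo equatorial, methyl axial, vinyl equatorial): E = 1.70 kcal/mol.
ΔE = 2.03 − 1.70 = 0.33 kcal/mol; chair II is more stable.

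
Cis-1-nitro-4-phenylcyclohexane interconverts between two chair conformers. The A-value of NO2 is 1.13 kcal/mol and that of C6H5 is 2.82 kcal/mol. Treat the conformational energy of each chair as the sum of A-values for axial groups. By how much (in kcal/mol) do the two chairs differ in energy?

1.69 kcal/mol

C1 and C4 have opposite parity, so for the cis isomer the two substituents are one axial and one equatorial in each chair.
Chair I (nitro axial, phenyl equatorial): E = 1.13 kcal/mol.
Chair II (nitro equatorial, phenyl axial): E = 2.82 kcal/mol.
ΔE = 2.82 − 1.13 = 1.69 kcal/mol; chair I is more stable.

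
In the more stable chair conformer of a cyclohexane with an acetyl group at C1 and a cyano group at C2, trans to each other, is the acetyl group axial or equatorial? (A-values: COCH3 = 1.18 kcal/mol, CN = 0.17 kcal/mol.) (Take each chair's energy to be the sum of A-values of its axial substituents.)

C1 and C2 have opposite parity, so for the trans isomer the two substituents are e,e in one chair and a,a in the other.
Chair I (acetyl axial, cyano axial): E = 1.35 kcal/mol.
Chair II (acetyl equatorial, cyano equatorial): E = 0.00 kcal/mol.
Chair II is the more stable (lower-energy) conformer, and in that chair the acetyl group is equatorial.

equatorial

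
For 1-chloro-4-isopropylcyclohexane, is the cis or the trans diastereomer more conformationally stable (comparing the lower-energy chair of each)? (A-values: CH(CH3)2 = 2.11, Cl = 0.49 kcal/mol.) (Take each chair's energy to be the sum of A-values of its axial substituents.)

At 1,4 positions (parity opposite): cis → (a,e or e,a); trans → (e,e or a,a).
Best chair for cis: E = 0.49 kcal/mol; best chair for trans: E = 0.00 kcal/mol.
The trans isomer is lower by 0.49 kcal/mol.

trans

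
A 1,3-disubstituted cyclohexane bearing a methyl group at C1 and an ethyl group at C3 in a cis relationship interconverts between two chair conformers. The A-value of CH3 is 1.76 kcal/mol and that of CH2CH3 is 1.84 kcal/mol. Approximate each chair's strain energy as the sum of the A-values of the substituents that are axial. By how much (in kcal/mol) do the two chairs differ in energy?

C1 and C3 have the same parity, so for the cis isomer the two substituents are e,e in one chair and a,a in the other.
Chair I (methyl axial, ethyl axial): E = 3.60 kcal/mol.
Chair II (methyl equatorial, ethyl equatorial): E = 0.00 kcal/mol.
ΔE = 3.60 − 0.00 = 3.60 kcal/mol; chair II is more stable.

3.60 kcal/mol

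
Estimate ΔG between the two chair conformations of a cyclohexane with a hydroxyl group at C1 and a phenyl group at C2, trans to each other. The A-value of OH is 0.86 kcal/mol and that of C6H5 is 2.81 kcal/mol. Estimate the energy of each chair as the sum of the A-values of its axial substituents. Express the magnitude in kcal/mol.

3.67 kcal/mol

C1 and C2 have opposite parity, so for the trans isomer the two substituents are e,e in one chair and a,a in the other.
Chair I (hydroxyl axial, phenyl axial): E = 3.67 kcal/mol.
Chair II (hydroxyl equatorial, phenyl equatorial): E = 0.00 kcal/mol.
ΔE = 3.67 − 0.00 = 3.67 kcal/mol; chair II is more stable.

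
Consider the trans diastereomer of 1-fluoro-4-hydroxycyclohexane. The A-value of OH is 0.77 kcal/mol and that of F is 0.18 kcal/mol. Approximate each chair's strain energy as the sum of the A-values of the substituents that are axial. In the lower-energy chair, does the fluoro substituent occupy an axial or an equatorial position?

C1 and C4 have opposite parity, so for the trans isomer the two substituents are e,e in one chair and a,a in the other.
Chair I (hydroxyl axial, fluoro axial): E = 0.95 kcal/mol.
Chair II (hydroxyl equatorial, fluoro equatorial): E = 0.00 kcal/mol.
Chair II is the more stable (lower-energy) conformer, and in that chair the fluoro group is equatorial.

equatorial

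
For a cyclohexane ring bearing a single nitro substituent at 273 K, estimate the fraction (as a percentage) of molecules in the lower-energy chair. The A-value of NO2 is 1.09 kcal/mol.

88.2%

One chair has the nitro group axial (E = 1.09 kcal/mol) and the other has it equatorial (E = 0).
ΔG = 1.09 kcal/mol between the two chairs.
K = exp(ΔG/RT) with R = 1.987×10⁻³ kcal mol⁻¹ K⁻¹ and T = 273 K gives K ≈ 7.46.
Fraction in the lower-energy chair = K/(K+1) = 88.2%.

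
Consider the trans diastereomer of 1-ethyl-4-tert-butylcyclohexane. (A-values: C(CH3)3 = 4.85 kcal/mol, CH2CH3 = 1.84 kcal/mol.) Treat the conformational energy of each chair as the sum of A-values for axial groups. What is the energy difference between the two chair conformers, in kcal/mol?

6.69 kcal/mol

C1 and C4 have opposite parity, so for the trans isomer the two substituents are e,e in one chair and a,a in the other.
Chair I (tert-butyl axial, ethyl axial): E = 6.69 kcal/mol.
Chair II (tert-butyl equatorial, ethyl equatorial): E = 0.00 kcal/mol.
ΔE = 6.69 − 0.00 = 6.69 kcal/mol; chair II is more stable.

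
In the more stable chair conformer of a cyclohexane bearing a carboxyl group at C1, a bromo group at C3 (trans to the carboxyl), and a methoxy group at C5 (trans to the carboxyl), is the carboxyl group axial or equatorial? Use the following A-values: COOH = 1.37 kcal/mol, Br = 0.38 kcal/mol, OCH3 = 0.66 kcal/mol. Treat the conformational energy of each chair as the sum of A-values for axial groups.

Chair I (carboxyl axial, bromo equatorial, methoxy equatorial): E = 1.37 kcal/mol.
Chair II (carboxyl equatorial, bromo axial, methoxy axial): E = 1.04 kcal/mol.
Chair II is the more stable (lower-energy) conformer, and in that chair the carboxyl group is equatorial.

equatorial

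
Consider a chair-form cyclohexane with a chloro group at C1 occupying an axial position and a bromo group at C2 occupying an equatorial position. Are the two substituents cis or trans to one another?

C1 and C2 have opposite parity, so their axial bonds point in opposite directions.
With opposite-parity carbons, two substituents on the same face are one axial and one equatorial; opposite faces give both axial or both equatorial.
Here the groups are axial/equatorial → same face → cis.

cis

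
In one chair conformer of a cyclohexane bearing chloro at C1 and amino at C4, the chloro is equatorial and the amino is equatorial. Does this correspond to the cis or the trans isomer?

trans

C1 and C4 have opposite parity, so their axial bonds point in opposite directions.
With opposite-parity carbons, two substituents on the same face are one axial and one equatorial; opposite faces give both axial or both equatorial.
Here the groups are equatorial/equatorial → opposite face → trans.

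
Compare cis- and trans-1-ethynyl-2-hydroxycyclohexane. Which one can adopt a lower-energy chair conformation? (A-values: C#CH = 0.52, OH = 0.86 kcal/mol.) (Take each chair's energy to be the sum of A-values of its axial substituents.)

At 1,2 positions (parity opposite): cis → (a,e or e,a); trans → (e,e or a,a).
Best chair for cis: E = 0.52 kcal/mol; best chair for trans: E = 0.00 kcal/mol.
The trans isomer is lower by 0.52 kcal/mol.

trans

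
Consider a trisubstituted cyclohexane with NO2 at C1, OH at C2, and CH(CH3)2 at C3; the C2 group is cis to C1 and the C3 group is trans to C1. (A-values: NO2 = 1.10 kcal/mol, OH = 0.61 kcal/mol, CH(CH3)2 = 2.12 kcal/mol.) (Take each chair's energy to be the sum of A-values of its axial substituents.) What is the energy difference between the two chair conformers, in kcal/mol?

Chair I (nitro axial, hydroxyl equatorial, isopropyl equatorial): E = 1.10 kcal/mol.
Chair II (nitro equatorial, hydroxyl axial, isopropyl axial): E = 2.73 kcal/mol.
ΔE = 2.73 − 1.10 = 1.63 kcal/mol; chair I is more stable.

1.63 kcal/mol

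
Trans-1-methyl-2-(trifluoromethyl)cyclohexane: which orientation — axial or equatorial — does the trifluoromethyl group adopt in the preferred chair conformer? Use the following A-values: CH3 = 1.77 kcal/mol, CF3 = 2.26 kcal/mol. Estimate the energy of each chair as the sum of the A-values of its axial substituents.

C1 and C2 have opposite parity, so for the trans isomer the two substituents are e,e in one chair and a,a in the other.
Chair I (methyl axial, trifluoromethyl axial): E = 4.03 kcal/mol.
Chair II (methyl equatorial, trifluoromethyl equatorial): E = 0.00 kcal/mol.
Chair II is the more stable (lower-energy) conformer, and in that chair the trifluoromethyl group is equatorial.

equatorial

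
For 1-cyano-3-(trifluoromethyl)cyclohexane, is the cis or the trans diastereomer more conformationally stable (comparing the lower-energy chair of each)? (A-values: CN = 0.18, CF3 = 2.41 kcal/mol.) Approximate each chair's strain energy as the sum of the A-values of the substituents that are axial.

At 1,3 positions (parity same): cis → (e,e or a,a); trans → (a,e or e,a).
Best chair for cis: E = 0.00 kcal/mol; best chair for trans: E = 0.18 kcal/mol.
The cis isomer is lower by 0.18 kcal/mol.

cis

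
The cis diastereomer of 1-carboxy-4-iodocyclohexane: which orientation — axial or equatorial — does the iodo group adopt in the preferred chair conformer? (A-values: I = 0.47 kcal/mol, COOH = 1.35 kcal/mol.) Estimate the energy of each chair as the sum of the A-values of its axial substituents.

C1 and C4 have opposite parity, so for the cis isomer the two substituents are one axial and one equatorial in each chair.
Chair I (iodo axial, carboxyl equatorial): E = 0.47 kcal/mol.
Chair II (iodo equatorial, carboxyl axial): E = 1.35 kcal/mol.
Chair I is the more stable (lower-energy) conformer, and in that chair the iodo group is axial.

axial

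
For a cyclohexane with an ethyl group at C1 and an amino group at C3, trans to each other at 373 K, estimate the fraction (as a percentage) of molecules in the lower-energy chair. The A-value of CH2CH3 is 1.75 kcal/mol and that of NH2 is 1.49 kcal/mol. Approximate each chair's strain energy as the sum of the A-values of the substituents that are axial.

C1 and C3 have the same parity, so for the trans isomer the two substituents are one axial and one equatorial in each chair.
Chair I (ethyl axial, amino equatorial): E = 1.75 kcal/mol; chair II (ethyl equatorial, amino axial): E = 1.49 kcal/mol.
ΔG = 0.26 kcal/mol between the two chairs.
K = exp(ΔG/RT) with R = 1.987×10⁻³ kcal mol⁻¹ K⁻¹ and T = 373 K gives K ≈ 1.42.
Fraction in the lower-energy chair = K/(K+1) = 58.7%.

58.7%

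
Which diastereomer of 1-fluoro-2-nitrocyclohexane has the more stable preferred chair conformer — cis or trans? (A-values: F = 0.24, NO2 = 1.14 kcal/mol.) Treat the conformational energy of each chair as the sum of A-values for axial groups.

trans

At 1,2 positions (parity opposite): cis → (a,e or e,a); trans → (e,e or a,a).
Best chair for cis: E = 0.24 kcal/mol; best chair for trans: E = 0.00 kcal/mol.
The trans isomer is lower by 0.24 kcal/mol.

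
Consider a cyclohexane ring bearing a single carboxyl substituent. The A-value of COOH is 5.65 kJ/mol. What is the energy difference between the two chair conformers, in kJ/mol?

A monosubstituted cyclohexane has one chair with the carboxyl group axial (E = A = 5.65 kJ/mol) and one with it equatorial (E = 0).
ΔE = 5.65 − 0 = 5.65 kJ/mol.

5.65 kJ/mol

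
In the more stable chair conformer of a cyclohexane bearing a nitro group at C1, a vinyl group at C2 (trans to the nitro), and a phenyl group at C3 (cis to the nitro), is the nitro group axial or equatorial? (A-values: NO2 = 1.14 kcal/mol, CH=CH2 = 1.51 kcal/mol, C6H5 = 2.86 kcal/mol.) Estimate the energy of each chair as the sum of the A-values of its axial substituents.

equatorial

Chair I (nitro axial, vinyl axial, phenyl axial): E = 5.51 kcal/mol.
Chair II (nitro equatorial, vinyl equatorial, phenyl equatorial): E = 0.00 kcal/mol.
Chair II is the more stable (lower-energy) conformer, and in that chair the nitro group is equatorial.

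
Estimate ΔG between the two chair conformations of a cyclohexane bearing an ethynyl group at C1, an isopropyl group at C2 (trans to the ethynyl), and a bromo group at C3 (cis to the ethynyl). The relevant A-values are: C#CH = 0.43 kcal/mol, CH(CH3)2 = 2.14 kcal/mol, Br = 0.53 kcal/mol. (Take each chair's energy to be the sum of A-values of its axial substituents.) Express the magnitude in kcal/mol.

Chair I (ethynyl axial, isopropyl axial, bromo axial): E = 3.10 kcal/mol.
Chair II (ethynyl equatorial, isopropyl equatorial, bromo equatorial): E = 0.00 kcal/mol.
ΔE = 3.10 − 0.00 = 3.10 kcal/mol; chair II is more stable.

3.10 kcal/mol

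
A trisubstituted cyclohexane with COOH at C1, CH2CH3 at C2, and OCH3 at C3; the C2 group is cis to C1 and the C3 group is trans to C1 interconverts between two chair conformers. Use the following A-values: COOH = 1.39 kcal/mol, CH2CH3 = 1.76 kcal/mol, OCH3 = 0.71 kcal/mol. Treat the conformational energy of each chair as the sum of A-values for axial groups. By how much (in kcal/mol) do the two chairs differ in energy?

1.08 kcal/mol

Chair I (carboxyl axial, ethyl equatorial, methoxy equatorial): E = 1.39 kcal/mol.
Chair II (carboxyl equatorial, ethyl axial, methoxy axial): E = 2.47 kcal/mol.
ΔE = 2.47 − 1.39 = 1.08 kcal/mol; chair I is more stable.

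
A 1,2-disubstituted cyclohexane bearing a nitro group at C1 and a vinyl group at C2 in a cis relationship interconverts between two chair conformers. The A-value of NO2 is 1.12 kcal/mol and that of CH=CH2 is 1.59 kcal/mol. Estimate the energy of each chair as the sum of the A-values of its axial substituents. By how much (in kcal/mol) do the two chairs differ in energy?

0.47 kcal/mol

C1 and C2 have opposite parity, so for the cis isomer the two substituents are one axial and one equatorial in each chair.
Chair I (nitro axial, vinyl equatorial): E = 1.12 kcal/mol.
Chair II (nitro equatorial, vinyl axial): E = 1.59 kcal/mol.
ΔE = 1.59 − 1.12 = 0.47 kcal/mol; chair I is more stable.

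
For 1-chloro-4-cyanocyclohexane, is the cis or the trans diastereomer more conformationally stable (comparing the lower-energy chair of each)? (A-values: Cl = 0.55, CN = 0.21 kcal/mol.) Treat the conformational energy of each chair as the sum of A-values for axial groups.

At 1,4 positions (parity opposite): cis → (a,e or e,a); trans → (e,e or a,a).
Best chair for cis: E = 0.21 kcal/mol; best chair for trans: E = 0.00 kcal/mol.
The trans isomer is lower by 0.21 kcal/mol.

trans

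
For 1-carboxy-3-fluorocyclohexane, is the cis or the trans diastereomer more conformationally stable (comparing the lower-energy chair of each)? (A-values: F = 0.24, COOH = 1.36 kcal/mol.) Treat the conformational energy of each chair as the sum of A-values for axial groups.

cis

At 1,3 positions (parity same): cis → (e,e or a,a); trans → (a,e or e,a).
Best chair for cis: E = 0.00 kcal/mol; best chair for trans: E = 0.24 kcal/mol.
The cis isomer is lower by 0.24 kcal/mol.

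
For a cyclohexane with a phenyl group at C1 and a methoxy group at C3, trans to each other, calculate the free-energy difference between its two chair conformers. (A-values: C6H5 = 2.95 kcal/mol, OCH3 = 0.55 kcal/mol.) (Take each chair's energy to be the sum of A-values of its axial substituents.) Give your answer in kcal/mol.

C1 and C3 have the same parity, so for the trans isomer the two substituents are one axial and one equatorial in each chair.
Chair I (phenyl axial, methoxy equatorial): E = 2.95 kcal/mol.
Chair II (phenyl equatorial, methoxy axial): E = 0.55 kcal/mol.
ΔE = 2.95 − 0.55 = 2.40 kcal/mol; chair II is more stable.

2.40 kcal/mol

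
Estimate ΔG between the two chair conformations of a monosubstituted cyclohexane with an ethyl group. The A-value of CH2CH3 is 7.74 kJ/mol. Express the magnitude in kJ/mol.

A monosubstituted cyclohexane has one chair with the ethyl group axial (E = A = 7.74 kJ/mol) and one with it equatorial (E = 0).
ΔE = 7.74 − 0 = 7.74 kJ/mol.

7.74 kJ/mol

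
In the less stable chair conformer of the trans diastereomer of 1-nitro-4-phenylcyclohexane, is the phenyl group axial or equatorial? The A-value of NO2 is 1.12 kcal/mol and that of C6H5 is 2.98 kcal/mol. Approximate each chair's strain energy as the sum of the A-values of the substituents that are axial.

C1 and C4 have opposite parity, so for the trans isomer the two substituents are e,e in one chair and a,a in the other.
Chair I (nitro axial, phenyl axial): E = 4.10 kcal/mol.
Chair II (nitro equatorial, phenyl equatorial): E = 0.00 kcal/mol.
Chair I is the less stable (higher-energy) conformer, and in that chair the phenyl group is axial.

axial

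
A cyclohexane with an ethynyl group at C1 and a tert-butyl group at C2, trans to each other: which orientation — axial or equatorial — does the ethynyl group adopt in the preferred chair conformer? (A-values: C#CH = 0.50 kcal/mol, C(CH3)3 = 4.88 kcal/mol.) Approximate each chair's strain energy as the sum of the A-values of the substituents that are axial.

equatorial

C1 and C2 have opposite parity, so for the trans isomer the two substituents are e,e in one chair and a,a in the other.
Chair I (ethynyl axial, tert-butyl axial): E = 5.38 kcal/mol.
Chair II (ethynyl equatorial, tert-butyl equatorial): E = 0.00 kcal/mol.
Chair II is the more stable (lower-energy) conformer, and in that chair the ethynyl group is equatorial.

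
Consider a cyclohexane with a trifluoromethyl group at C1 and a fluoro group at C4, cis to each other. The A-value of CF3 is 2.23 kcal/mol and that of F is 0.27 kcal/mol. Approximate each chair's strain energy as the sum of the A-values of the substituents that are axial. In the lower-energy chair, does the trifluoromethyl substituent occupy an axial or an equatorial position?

equatorial

C1 and C4 have opposite parity, so for the cis isomer the two substituents are one axial and one equatorial in each chair.
Chair I (trifluoromethyl axial, fluoro equatorial): E = 2.23 kcal/mol.
Chair II (trifluoromethyl equatorial, fluoro axial): E = 0.27 kcal/mol.
Chair II is the more stable (lower-energy) conformer, and in that chair the trifluoromethyl group is equatorial.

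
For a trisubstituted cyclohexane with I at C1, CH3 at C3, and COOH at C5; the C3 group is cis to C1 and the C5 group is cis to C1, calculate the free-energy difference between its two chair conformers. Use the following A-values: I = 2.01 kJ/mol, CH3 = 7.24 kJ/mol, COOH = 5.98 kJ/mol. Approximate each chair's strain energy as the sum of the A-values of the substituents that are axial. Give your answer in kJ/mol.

Chair I (iodo axial, methyl axial, carboxyl axial): E = 15.23 kJ/mol.
Chair II (iodo equatorial, methyl equatorial, carboxyl equatorial): E = 0.00 kJ/mol.
ΔE = 15.23 − 0.00 = 15.23 kJ/mol; chair II is more stable.

15.23 kJ/mol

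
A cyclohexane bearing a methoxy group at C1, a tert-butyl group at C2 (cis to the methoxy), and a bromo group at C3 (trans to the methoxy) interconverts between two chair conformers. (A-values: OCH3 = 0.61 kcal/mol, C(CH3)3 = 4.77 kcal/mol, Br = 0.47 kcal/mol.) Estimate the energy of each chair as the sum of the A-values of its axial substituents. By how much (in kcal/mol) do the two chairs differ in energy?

4.63 kcal/mol

Chair I (methoxy axial, tert-butyl equatorial, bromo equatorial): E = 0.61 kcal/mol.
Chair II (methoxy equatorial, tert-butyl axial, bromo axial): E = 5.24 kcal/mol.
ΔE = 5.24 − 0.61 = 4.63 kcal/mol; chair I is more stable.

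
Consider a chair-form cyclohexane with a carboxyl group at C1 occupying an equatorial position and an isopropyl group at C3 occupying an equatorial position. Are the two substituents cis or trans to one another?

C1 and C3 have the same parity, so their axial bonds point in the same direction.
With same-parity carbons, two substituents on the same face are both axial or both equatorial; opposite faces give one of each.
Here the groups are equatorial/equatorial → same face → cis.

cis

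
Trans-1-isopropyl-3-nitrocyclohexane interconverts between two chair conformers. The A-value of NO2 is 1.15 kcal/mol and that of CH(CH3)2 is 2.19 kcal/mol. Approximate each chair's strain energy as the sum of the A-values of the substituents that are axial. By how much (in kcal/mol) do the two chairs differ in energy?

1.04 kcal/mol

C1 and C3 have the same parity, so for the trans isomer the two substituents are one axial and one equatorial in each chair.
Chair I (nitro axial, isopropyl equatorial): E = 1.15 kcal/mol.
Chair II (nitro equatorial, isopropyl axial): E = 2.19 kcal/mol.
ΔE = 2.19 − 1.15 = 1.04 kcal/mol; chair I is more stable.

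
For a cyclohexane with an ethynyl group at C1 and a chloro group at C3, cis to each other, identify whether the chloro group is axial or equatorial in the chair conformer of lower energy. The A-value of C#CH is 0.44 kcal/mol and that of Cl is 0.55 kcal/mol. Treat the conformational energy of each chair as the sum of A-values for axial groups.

C1 and C3 have the same parity, so for the cis isomer the two substituents are e,e in one chair and a,a in the other.
Chair I (ethynyl axial, chloro axial): E = 0.99 kcal/mol.
Chair II (ethynyl equatorial, chloro equatorial): E = 0.00 kcal/mol.
Chair II is the more stable (lower-energy) conformer, and in that chair the chloro group is equatorial.

equatorial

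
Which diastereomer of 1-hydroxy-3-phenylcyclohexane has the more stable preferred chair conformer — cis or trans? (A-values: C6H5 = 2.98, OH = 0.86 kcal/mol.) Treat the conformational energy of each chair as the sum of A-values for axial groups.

At 1,3 positions (parity same): cis → (e,e or a,a); trans → (a,e or e,a).
Best chair for cis: E = 0.00 kcal/mol; best chair for trans: E = 0.86 kcal/mol.
The cis isomer is lower by 0.86 kcal/mol.

cis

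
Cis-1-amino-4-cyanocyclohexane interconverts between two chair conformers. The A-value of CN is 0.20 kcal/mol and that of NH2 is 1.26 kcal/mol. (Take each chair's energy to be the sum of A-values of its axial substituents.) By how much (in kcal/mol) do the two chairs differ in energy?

C1 and C4 have opposite parity, so for the cis isomer the two substituents are one axial and one equatorial in each chair.
Chair I (cyano axial, amino equatorial): E = 0.20 kcal/mol.
Chair II (cyano equatorial, amino axial): E = 1.26 kcal/mol.
ΔE = 1.26 − 0.20 = 1.06 kcal/mol; chair I is more stable.

1.06 kcal/mol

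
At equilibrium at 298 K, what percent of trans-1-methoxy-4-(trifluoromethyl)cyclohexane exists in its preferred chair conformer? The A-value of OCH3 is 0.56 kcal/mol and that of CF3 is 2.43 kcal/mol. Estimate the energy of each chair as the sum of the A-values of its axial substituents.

99.4%

C1 and C4 have opposite parity, so for the trans isomer the two substituents are e,e in one chair and a,a in the other.
Chair I (methoxy axial, trifluoromethyl axial): E = 2.99 kcal/mol; chair II (methoxy equatorial, trifluoromethyl equatorial): E = 0.00 kcal/mol.
ΔG = 2.99 kcal/mol between the two chairs.
K = exp(ΔG/RT) with R = 1.987×10⁻³ kcal mol⁻¹ K⁻¹ and T = 298 K gives K ≈ 156.
Fraction in the lower-energy chair = K/(K+1) = 99.4%.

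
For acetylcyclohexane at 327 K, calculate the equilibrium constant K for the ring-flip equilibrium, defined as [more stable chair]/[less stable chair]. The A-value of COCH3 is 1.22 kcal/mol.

K ≈ 6.54

One chair has the acetyl group axial (E = 1.22 kcal/mol) and the other has it equatorial (E = 0).
ΔG = 1.22 kcal/mol between the two chairs.
K = exp(ΔG/RT) with R = 1.987×10⁻³ kcal mol⁻¹ K⁻¹ and T = 327 K gives K ≈ 6.54.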